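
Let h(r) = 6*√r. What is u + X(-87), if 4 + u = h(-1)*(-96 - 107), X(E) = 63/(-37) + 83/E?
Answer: -21428/3219 - 1218*I ≈ -6.6567 - 1218.0*I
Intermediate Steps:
X(E) = -63/37 + 83/E (X(E) = 63*(-1/37) + 83/E = -63/37 + 83/E)
u = -4 - 1218*I (u = -4 + (6*√(-1))*(-96 - 107) = -4 + (6*I)*(-203) = -4 - 1218*I ≈ -4.0 - 1218.0*I)
u + X(-87) = (-4 - 1218*I) + (-63/37 + 83/(-87)) = (-4 - 1218*I) + (-63/37 + 83*(-1/87)) = (-4 - 1218*I) + (-63/37 - 83/87) = (-4 - 1218*I) - 8552/3219 = -21428/3219 - 1218*I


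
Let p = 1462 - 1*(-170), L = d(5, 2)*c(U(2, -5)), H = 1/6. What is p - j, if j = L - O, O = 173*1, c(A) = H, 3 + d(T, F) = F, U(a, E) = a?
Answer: 10831/6 ≈ 1805.2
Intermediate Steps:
H = 1/6 (H = 1*(1/6) = 1/6 ≈ 0.16667)
d(T, F) = -3 + F
c(A) = 1/6
L = -1/6 (L = (-3 + 2)*(1/6) = -1*1/6 = -1/6 ≈ -0.16667)
O = 173
j = -1039/6 (j = -1/6 - 1*173 = -1/6 - 173 = -1039/6 ≈ -173.17)
p = 1632 (p = 1462 + 170 = 1632)
p - j = 1632 - 1*(-1039/6) = 1632 + 1039/6 = 10831/6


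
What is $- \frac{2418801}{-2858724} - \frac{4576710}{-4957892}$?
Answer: $\frac{189967460951}{107373067044} \approx 1.7692$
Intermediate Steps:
$- \frac{2418801}{-2858724} - \frac{4576710}{-4957892} = \left(-2418801\right) \left(- \frac{1}{2858724}\right) - - \frac{2288355}{2478946} = \frac{73297}{86628} + \frac{2288355}{2478946} = \frac{189967460951}{107373067044}$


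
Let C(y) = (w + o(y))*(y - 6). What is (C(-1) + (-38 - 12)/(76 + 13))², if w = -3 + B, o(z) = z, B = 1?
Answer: 3308761/7921 ≈ 417.72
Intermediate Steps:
w = -2 (w = -3 + 1 = -2)
C(y) = (-6 + y)*(-2 + y) (C(y) = (-2 + y)*(y - 6) = (-2 + y)*(-6 + y) = (-6 + y)*(-2 + y))
(C(-1) + (-38 - 12)/(76 + 13))² = ((12 + (-1)² - 8*(-1)) + (-38 - 12)/(76 + 13))² = ((12 + 1 + 8) - 50/89)² = (21 - 50*1/89)² = (21 - 50/89)² = (1819/89)² = 3308761/7921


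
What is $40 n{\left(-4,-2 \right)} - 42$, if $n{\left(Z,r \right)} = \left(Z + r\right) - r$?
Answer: $-202$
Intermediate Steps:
$n{\left(Z,r \right)} = Z$
$40 n{\left(-4,-2 \right)} - 42 = 40 \left(-4\right) - 42 = -160 - 42 = -202$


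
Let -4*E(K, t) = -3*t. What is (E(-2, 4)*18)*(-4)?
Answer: -216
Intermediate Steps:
E(K, t) = 3*t/4 (E(K, t) = -(-3)*t/4 = 3*t/4)
(E(-2, 4)*18)*(-4) = (((¾)*4)*18)*(-4) = (3*18)*(-4) = 54*(-4) = -216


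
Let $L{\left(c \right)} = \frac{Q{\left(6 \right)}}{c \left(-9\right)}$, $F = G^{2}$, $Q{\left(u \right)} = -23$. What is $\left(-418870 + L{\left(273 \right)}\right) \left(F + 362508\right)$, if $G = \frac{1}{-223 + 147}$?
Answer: $- \frac{23680332233009533}{155952} \approx -1.5184 \cdot 10^{11}$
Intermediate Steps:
$G = - \frac{1}{76}$ ($G = \frac{1}{-76} = - \frac{1}{76} \approx -0.013158$)
$F = \frac{1}{5776}$ ($F = \left(- \frac{1}{76}\right)^{2} = \frac{1}{5776} \approx 0.00017313$)
$L{\left(c \right)} = \frac{23}{9 c}$ ($L{\left(c \right)} = - \frac{23}{c \left(-9\right)} = - \frac{23}{\left(-9\right) c} = - 23 \left(- \frac{1}{9 c}\right) = \frac{23}{9 c}$)
$\left(-418870 + L{\left(273 \right)}\right) \left(F + 362508\right) = \left(-418870 + \frac{23}{9 \cdot 273}\right) \left(\frac{1}{5776} + 362508\right) = \left(-418870 + \frac{23}{9} \cdot \frac{1}{273}\right) \frac{2093846209}{5776} = \left(-418870 + \frac{23}{2457}\right) \frac{2093846209}{5776} = \left(- \frac{1029163567}{2457}\right) \frac{2093846209}{5776} = - \frac{23680332233009533}{155952}$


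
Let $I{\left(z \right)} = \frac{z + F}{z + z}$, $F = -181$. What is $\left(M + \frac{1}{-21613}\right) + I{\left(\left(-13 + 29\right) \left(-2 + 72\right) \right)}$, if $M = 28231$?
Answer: $\frac{1366771083087}{48413120} \approx 28231.0$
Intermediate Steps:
$I{\left(z \right)} = \frac{-181 + z}{2 z}$ ($I{\left(z \right)} = \frac{z - 181}{z + z} = \frac{-181 + z}{2 z}$)
$\left(M + \frac{1}{-21613}\right) + I{\left(\left(-13 + 29\right) \left(-2 + 72\right) \right)} = \left(28231 + \frac{1}{-21613}\right) + \frac{-181 + \left(-13 + 29\right) \left(-2 + 72\right)}{2 \left(-13 + 29\right) \left(-2 + 72\right)} = \left(28231 - \frac{1}{21613}\right) + \frac{-181 + 16 \cdot 70}{2 \cdot 16 \cdot 70} = \frac{610156602}{21613} + \frac{-181 + 1120}{2 \cdot 1120} = \frac{610156602}{21613} + \frac{1}{2} \cdot \frac{1}{1120} \cdot 939 = \frac{610156602}{21613} + \frac{939}{2240} = \frac{1366771083087}{48413120}$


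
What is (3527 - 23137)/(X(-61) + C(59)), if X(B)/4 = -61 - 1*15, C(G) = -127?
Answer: 19610/431 ≈ 45.499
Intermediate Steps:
X(B) = -304 (X(B) = 4*(-61 - 1*15) = 4*(-61 - 15) = 4*(-76) = -304)
(3527 - 23137)/(X(-61) + C(59)) = (3527 - 23137)/(-304 - 127) = -19610/(-431) = -19610*(-1/431) = 19610/431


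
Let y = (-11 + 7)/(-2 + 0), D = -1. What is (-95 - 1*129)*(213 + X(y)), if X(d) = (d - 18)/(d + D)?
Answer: -44128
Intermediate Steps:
y = 2 (y = -4/(-2) = -4*(-1/2) = 2)
X(d) = (-18 + d)/(-1 + d) (X(d) = (d - 18)/(d - 1) = (-18 + d)/(-1 + d))
(-95 - 1*129)*(213 + X(y)) = (-95 - 1*129)*(213 + (-18 + 2)/(-1 + 2)) = (-95 - 129)*(213 - 16/1) = -224*(213 + 1*(-16)) = -224*(213 - 16) = -224*197 = -44128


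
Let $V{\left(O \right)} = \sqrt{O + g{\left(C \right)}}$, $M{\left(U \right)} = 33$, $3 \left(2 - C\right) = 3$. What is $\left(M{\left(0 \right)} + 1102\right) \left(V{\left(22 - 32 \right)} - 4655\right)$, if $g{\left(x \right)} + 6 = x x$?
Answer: $-5283425 + 1135 i \sqrt{15} \approx -5.2834 \cdot 10^{6} + 4395.8 i$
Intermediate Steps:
$C = 1$ ($C = 2 - 1 = 1$)
$g{\left(x \right)} = -6 + x^{2}$ ($g{\left(x \right)} = -6 + x x = -6 + x^{2}$)
$V{\left(O \right)} = \sqrt{-5 + O}$ ($V{\left(O \right)} = \sqrt{O - \left(6 - 1^{2}\right)} = \sqrt{O + \left(-6 + 1\right)} = \sqrt{O - 5} = \sqrt{-5 + O}$)
$\left(M{\left(0 \right)} + 1102\right) \left(V{\left(22 - 32 \right)} - 4655\right) = \left(33 + 1102\right) \left(\sqrt{-5 + \left(22 - 32\right)} - 4655\right) = 1135 \left(\sqrt{-5 + \left(22 - 32\right)} - 4655\right) = 1135 \left(\sqrt{-5 - 10} - 4655\right) = 1135 \left(\sqrt{-15} - 4655\right) = 1135 \left(i \sqrt{15} - 4655\right) = 1135 \left(-4655 + i \sqrt{15}\right) = -5283425 + 1135 i \sqrt{15}$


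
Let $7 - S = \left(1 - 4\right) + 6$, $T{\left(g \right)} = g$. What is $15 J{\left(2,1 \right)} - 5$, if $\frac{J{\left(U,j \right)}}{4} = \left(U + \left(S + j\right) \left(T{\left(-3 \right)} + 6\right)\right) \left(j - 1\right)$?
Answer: $-5$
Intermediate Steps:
$S = 4$ ($S = 7 - \left(\left(1 - 4\right) + 6\right) = 7 - \left(-3 + 6\right) = 7 - 3 = 4$)
$J{\left(U,j \right)} = 4 \left(-1 + j\right) \left(12 + U + 3 j\right)$ ($J{\left(U,j \right)} = 4 \left(U + \left(4 + j\right) \left(-3 + 6\right)\right) \left(j - 1\right) = 4 \left(U + \left(4 + j\right) 3\right) \left(-1 + j\right) = 4 \left(U + \left(12 + 3 j\right)\right) \left(-1 + j\right) = 4 \left(12 + U + 3 j\right) \left(-1 + j\right) = 4 \left(-1 + j\right) \left(12 + U + 3 j\right)$)
$15 J{\left(2,1 \right)} - 5 = 15 \left(-48 - 8 + 12 \cdot 1^{2} + 36 \cdot 1 + 4 \cdot 2 \cdot 1\right) - 5 = 15 \left(-48 - 8 + 12 \cdot 1 + 36 + 8\right) - 5 = 15 \left(-48 - 8 + 12 + 36 + 8\right) - 5 = 15 \cdot 0 - 5 = 0 - 5 = -5$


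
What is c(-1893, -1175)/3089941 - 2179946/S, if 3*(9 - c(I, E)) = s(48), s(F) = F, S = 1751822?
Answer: -3367958392970/2706513311251 ≈ -1.2444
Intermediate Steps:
c(I, E) = -7 (c(I, E) = 9 - ⅓*48 = 9 - 16 = -7)
c(-1893, -1175)/3089941 - 2179946/S = -7/3089941 - 2179946/1751822 = -7*1/3089941 - 2179946*1/1751822 = -7/3089941 - 1089973/875911 = -3367958392970/2706513311251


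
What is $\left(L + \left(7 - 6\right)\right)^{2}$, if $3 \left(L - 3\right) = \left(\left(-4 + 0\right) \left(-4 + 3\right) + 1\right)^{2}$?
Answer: $\frac{1369}{9} \approx 152.11$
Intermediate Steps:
$L = \frac{34}{3}$ ($L = 3 + \frac{\left(\left(-4 + 0\right) \left(-4 + 3\right) + 1\right)^{2}}{3} = 3 + \frac{\left(\left(-4\right) \left(-1\right) + 1\right)^{2}}{3} = 3 + \frac{\left(4 + 1\right)^{2}}{3} = 3 + \frac{5^{2}}{3} = 3 + \frac{1}{3} \cdot 25 = 3 + \frac{25}{3} = \frac{34}{3} \approx 11.333$)
$\left(L + \left(7 - 6\right)\right)^{2} = \left(\frac{34}{3} + \left(7 - 6\right)\right)^{2} = \left(\frac{34}{3} + 1\right)^{2} = \left(\frac{37}{3}\right)^{2} = \frac{1369}{9}$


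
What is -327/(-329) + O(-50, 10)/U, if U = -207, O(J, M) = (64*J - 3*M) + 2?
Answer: 376567/22701 ≈ 16.588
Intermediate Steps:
O(J, M) = 2 - 3*M + 64*J (O(J, M) = (-3*M + 64*J) + 2 = 2 - 3*M + 64*J)
-327/(-329) + O(-50, 10)/U = -327/(-329) + (2 - 3*10 + 64*(-50))/(-207) = -327*(-1/329) + (2 - 30 - 3200)*(-1/207) = 327/329 - 3228*(-1/207) = 327/329 + 1076/69 = 376567/22701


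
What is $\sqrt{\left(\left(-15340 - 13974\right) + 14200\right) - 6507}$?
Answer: $i \sqrt{21621} \approx 147.04 i$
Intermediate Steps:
$\sqrt{\left(\left(-15340 - 13974\right) + 14200\right) - 6507} = \sqrt{\left(-29314 + 14200\right) - 6507} = \sqrt{-15114 - 6507} = \sqrt{-21621} = i \sqrt{21621}$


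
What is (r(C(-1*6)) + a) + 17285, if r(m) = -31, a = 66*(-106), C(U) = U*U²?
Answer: 10258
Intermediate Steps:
C(U) = U³
a = -6996
(r(C(-1*6)) + a) + 17285 = (-31 - 6996) + 17285 = -7027 + 17285 = 10258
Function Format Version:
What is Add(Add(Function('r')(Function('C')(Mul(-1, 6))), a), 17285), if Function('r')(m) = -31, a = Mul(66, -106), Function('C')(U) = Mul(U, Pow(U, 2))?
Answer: 10258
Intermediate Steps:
Function('C')(U) = Pow(U, 3)
a = -6996
Add(Add(Function('r')(Function('C')(Mul(-1, 6))), a), 17285) = Add(Add(-31, -6996), 17285) = Add(-7027, 17285) = 10258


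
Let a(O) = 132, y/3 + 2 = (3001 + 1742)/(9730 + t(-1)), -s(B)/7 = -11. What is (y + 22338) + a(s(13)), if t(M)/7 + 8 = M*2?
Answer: 72338823/3220 ≈ 22465.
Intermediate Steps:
t(M) = -56 + 14*M (t(M) = -56 + 7*(M*2) = -56 + 7*(2*M) = -56 + 14*M)
s(B) = 77 (s(B) = -7*(-11) = 77)
y = -14577/3220 (y = -6 + 3*((3001 + 1742)/(9730 + (-56 + 14*(-1)))) = -6 + 3*(4743/(9730 + (-56 - 14))) = -6 + 3*(4743/(9730 - 70)) = -6 + 3*(4743/9660) = -6 + 3*(4743*(1/9660)) = -6 + 3*(1581/3220) = -6 + 4743/3220 = -14577/3220 ≈ -4.5270)
(y + 22338) + a(s(13)) = (-14577/3220 + 22338) + 132 = 71913783/3220 + 132 = 72338823/3220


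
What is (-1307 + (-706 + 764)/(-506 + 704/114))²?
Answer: 346699484337424/202920025 ≈ 1.7086e+6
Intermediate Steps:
(-1307 + (-706 + 764)/(-506 + 704/114))² = (-1307 + 58/(-506 + 704*(1/114)))² = (-1307 + 58/(-506 + 352/57))² = (-1307 + 58/(-28490/57))² = (-1307 + 58*(-57/28490))² = (-1307 - 1653/14245)² = (-18619868/14245)² = 346699484337424/202920025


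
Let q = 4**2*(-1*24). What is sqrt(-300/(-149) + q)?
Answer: 6*I*sqrt(235569)/149 ≈ 19.544*I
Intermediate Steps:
q = -384 (q = 16*(-24) = -384)
sqrt(-300/(-149) + q) = sqrt(-300/(-149) - 384) = sqrt(-300*(-1/149) - 384) = sqrt(300/149 - 384) = sqrt(-56916/149) = 6*I*sqrt(235569)/149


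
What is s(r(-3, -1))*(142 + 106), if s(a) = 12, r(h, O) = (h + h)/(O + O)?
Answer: 2976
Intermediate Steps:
r(h, O) = h/O (r(h, O) = (2*h)/((2*O)) = (2*h)*(1/(2*O)) = h/O)
s(r(-3, -1))*(142 + 106) = 12*(142 + 106) = 12*248 = 2976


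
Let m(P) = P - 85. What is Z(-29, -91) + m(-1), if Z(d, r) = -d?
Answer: -57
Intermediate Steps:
m(P) = -85 + P
Z(-29, -91) + m(-1) = -1*(-29) + (-85 - 1) = 29 - 86 = -57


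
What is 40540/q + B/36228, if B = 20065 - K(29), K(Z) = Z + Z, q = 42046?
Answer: 384982907/253873748 ≈ 1.5164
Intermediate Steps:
K(Z) = 2*Z
B = 20007 (B = 20065 - 2*29 = 20065 - 1*58 = 20065 - 58 = 20007)
40540/q + B/36228 = 40540/42046 + 20007/36228 = 40540*(1/42046) + 20007*(1/36228) = 20270/21023 + 6669/12076 = 384982907/253873748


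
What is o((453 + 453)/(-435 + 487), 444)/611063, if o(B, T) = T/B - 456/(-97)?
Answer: 442112/8950239761 ≈ 4.9397e-5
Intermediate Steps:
o(B, T) = 456/97 + T/B (o(B, T) = T/B - 456*(-1/97) = T/B + 456/97 = 456/97 + T/B)
o((453 + 453)/(-435 + 487), 444)/611063 = (456/97 + 444/(((453 + 453)/(-435 + 487))))/611063 = (456/97 + 444/((906/52)))*(1/611063) = (456/97 + 444/((906*(1/52))))*(1/611063) = (456/97 + 444/(453/26))*(1/611063) = (456/97 + 444*(26/453))*(1/611063) = (456/97 + 3848/151)*(1/611063) = (442112/14647)*(1/611063) = 442112/8950239761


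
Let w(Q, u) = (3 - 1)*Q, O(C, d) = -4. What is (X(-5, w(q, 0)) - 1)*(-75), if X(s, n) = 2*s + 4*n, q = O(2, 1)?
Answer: 3225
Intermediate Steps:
q = -4
w(Q, u) = 2*Q
(X(-5, w(q, 0)) - 1)*(-75) = ((2*(-5) + 4*(2*(-4))) - 1)*(-75) = ((-10 + 4*(-8)) - 1)*(-75) = ((-10 - 32) - 1)*(-75) = (-42 - 1)*(-75) = -43*(-75) = 3225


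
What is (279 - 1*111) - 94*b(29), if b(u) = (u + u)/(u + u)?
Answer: 74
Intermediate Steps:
b(u) = 1 (b(u) = (2*u)/((2*u)) = (2*u)*(1/(2*u)) = 1)
(279 - 1*111) - 94*b(29) = (279 - 1*111) - 94*1 = (279 - 111) - 94 = 168 - 94 = 74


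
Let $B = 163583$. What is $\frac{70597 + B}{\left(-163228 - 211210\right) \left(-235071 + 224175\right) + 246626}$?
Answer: $\frac{117090}{2040061537} \approx 5.7395 \cdot 10^{-5}$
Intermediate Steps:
$\frac{70597 + B}{\left(-163228 - 211210\right) \left(-235071 + 224175\right) + 246626} = \frac{70597 + 163583}{\left(-163228 - 211210\right) \left(-235071 + 224175\right) + 246626} = \frac{234180}{\left(-374438\right) \left(-10896\right) + 246626} = \frac{234180}{4079876448 + 246626} = \frac{234180}{4080123074} = 234180 \cdot \frac{1}{4080123074} = \frac{117090}{2040061537}$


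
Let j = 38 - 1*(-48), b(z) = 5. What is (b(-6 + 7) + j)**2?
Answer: 8281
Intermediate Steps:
j = 86 (j = 38 + 48 = 86)
(b(-6 + 7) + j)**2 = (5 + 86)**2 = 91**2 = 8281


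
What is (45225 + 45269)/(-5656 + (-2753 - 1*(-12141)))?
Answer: 45247/1866 ≈ 24.248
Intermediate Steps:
(45225 + 45269)/(-5656 + (-2753 - 1*(-12141))) = 90494/(-5656 + (-2753 + 12141)) = 90494/(-5656 + 9388) = 90494/3732 = 90494*(1/3732) = 45247/1866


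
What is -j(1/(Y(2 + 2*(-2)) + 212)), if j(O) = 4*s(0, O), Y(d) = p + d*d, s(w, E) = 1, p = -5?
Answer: -4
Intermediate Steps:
Y(d) = -5 + d² (Y(d) = -5 + d*d = -5 + d²)
j(O) = 4 (j(O) = 4*1 = 4)
-j(1/(Y(2 + 2*(-2)) + 212)) = -1*4 = -4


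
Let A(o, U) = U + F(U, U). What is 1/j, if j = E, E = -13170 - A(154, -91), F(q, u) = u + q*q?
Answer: -1/21269 ≈ -4.7017e-5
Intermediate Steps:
F(q, u) = u + q²
A(o, U) = U² + 2*U (A(o, U) = U + (U + U²) = U² + 2*U)
E = -21269 (E = -13170 - (-91)*(2 - 91) = -13170 - (-91)*(-89) = -13170 - 1*8099 = -13170 - 8099 = -21269)
j = -21269
1/j = 1/(-21269) = -1/21269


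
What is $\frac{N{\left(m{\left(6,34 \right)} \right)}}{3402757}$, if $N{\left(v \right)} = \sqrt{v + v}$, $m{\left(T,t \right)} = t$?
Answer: $\frac{2 \sqrt{17}}{3402757} \approx 2.4234 \cdot 10^{-6}$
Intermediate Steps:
$N{\left(v \right)} = \sqrt{2} \sqrt{v}$ ($N{\left(v \right)} = \sqrt{2 v} = \sqrt{2} \sqrt{v}$)
$\frac{N{\left(m{\left(6,34 \right)} \right)}}{3402757} = \frac{\sqrt{2} \sqrt{34}}{3402757} = 2 \sqrt{17} \cdot \frac{1}{3402757} = \frac{2 \sqrt{17}}{3402757}$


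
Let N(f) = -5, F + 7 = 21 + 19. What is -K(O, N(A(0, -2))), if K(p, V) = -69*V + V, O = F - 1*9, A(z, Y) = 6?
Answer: -340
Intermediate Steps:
F = 33 (F = -7 + (21 + 19) = -7 + 40 = 33)
O = 24 (O = 33 - 1*9 = 33 - 9 = 24)
K(p, V) = -68*V
-K(O, N(A(0, -2))) = -(-68)*(-5) = -1*340 = -340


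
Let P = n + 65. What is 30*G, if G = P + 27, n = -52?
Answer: 1200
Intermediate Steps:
P = 13 (P = -52 + 65 = 13)
G = 40 (G = 13 + 27 = 40)
30*G = 30*40 = 1200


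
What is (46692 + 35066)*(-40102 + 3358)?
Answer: -3004115952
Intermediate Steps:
(46692 + 35066)*(-40102 + 3358) = 81758*(-36744) = -3004115952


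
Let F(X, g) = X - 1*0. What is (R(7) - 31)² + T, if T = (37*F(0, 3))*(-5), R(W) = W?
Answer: 576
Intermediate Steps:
F(X, g) = X (F(X, g) = X + 0 = X)
T = 0 (T = (37*0)*(-5) = 0*(-5) = 0)
(R(7) - 31)² + T = (7 - 31)² + 0 = (-24)² + 0 = 576 + 0 = 576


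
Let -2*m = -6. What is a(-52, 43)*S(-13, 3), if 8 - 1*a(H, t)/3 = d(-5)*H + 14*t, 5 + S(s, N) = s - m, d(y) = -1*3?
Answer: 47250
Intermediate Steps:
m = 3 (m = -½*(-6) = 3)
d(y) = -3
S(s, N) = -8 + s (S(s, N) = -5 + (s - 1*3) = -5 + (s - 3) = -5 + (-3 + s) = -8 + s)
a(H, t) = 24 - 42*t + 9*H (a(H, t) = 24 - 3*(-3*H + 14*t) = 24 + (-42*t + 9*H) = 24 - 42*t + 9*H)
a(-52, 43)*S(-13, 3) = (24 - 42*43 + 9*(-52))*(-8 - 13) = (24 - 1806 - 468)*(-21) = -2250*(-21) = 47250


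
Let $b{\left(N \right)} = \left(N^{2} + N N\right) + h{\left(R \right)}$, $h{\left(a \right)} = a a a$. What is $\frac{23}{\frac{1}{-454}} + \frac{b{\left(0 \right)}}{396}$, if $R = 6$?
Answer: $- \frac{114856}{11} \approx -10441.0$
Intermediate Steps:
$h{\left(a \right)} = a^{3}$ ($h{\left(a \right)} = a^{2} a = a^{3}$)
$b{\left(N \right)} = 216 + 2 N^{2}$ ($b{\left(N \right)} = \left(N^{2} + N N\right) + 6^{3} = \left(N^{2} + N^{2}\right) + 216 = 2 N^{2} + 216 = 216 + 2 N^{2}$)
$\frac{23}{\frac{1}{-454}} + \frac{b{\left(0 \right)}}{396} = \frac{23}{\frac{1}{-454}} + \frac{216 + 2 \cdot 0^{2}}{396} = \frac{23}{- \frac{1}{454}} + \left(216 + 2 \cdot 0\right) \frac{1}{396} = 23 \left(-454\right) + \left(216 + 0\right) \frac{1}{396} = -10442 + 216 \cdot \frac{1}{396} = -10442 + \frac{6}{11} = - \frac{114856}{11}$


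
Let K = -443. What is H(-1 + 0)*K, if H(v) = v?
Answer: 443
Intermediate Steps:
H(-1 + 0)*K = (-1 + 0)*(-443) = -1*(-443) = 443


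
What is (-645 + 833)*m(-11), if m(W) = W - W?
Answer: 0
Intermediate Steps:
m(W) = 0
(-645 + 833)*m(-11) = (-645 + 833)*0 = 188*0 = 0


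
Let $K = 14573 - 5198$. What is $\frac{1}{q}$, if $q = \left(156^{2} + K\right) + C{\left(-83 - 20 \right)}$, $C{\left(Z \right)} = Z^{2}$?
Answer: $\frac{1}{44320} \approx 2.2563 \cdot 10^{-5}$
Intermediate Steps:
$K = 9375$
$q = 44320$ ($q = \left(156^{2} + 9375\right) + \left(-83 - 20\right)^{2} = \left(24336 + 9375\right) + \left(-103\right)^{2} = 33711 + 10609 = 44320$)
$\frac{1}{q} = \frac{1}{44320}$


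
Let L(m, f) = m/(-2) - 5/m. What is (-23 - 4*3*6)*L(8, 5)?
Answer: 3515/8 ≈ 439.38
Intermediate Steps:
L(m, f) = -5/m - m/2 (L(m, f) = m*(-½) - 5/m = -m/2 - 5/m = -5/m - m/2)
(-23 - 4*3*6)*L(8, 5) = (-23 - 4*3*6)*(-5/8 - ½*8) = (-23 - 12*6)*(-5*⅛ - 4) = (-23 - 72)*(-5/8 - 4) = -95*(-37/8) = 3515/8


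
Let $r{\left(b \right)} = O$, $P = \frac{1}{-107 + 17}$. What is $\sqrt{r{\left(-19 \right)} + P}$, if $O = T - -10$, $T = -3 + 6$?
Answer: $\frac{\sqrt{11690}}{30} \approx 3.604$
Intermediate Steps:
$P = - \frac{1}{90}$ ($P = \frac{1}{-90} = - \frac{1}{90} \approx -0.011111$)
$T = 3$
$O = 13$ ($O = 3 - -10 = 3 + 10 = 13$)
$r{\left(b \right)} = 13$
$\sqrt{r{\left(-19 \right)} + P} = \sqrt{13 - \frac{1}{90}} = \sqrt{\frac{1169}{90}} = \frac{\sqrt{11690}}{30}$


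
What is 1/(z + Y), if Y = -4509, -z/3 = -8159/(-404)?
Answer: -404/1846113 ≈ -0.00021884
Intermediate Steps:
z = -24477/404 (z = -(-24477)/(-404) = -(-24477)*(-1)/404 = -3*8159/404 = -24477/404 ≈ -60.587)
1/(z + Y) = 1/(-24477/404 - 4509) = 1/(-1846113/404) = -404/1846113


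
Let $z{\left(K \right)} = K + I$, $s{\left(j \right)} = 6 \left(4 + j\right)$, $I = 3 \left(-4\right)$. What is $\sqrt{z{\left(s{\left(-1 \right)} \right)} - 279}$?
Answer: $i \sqrt{273} \approx 16.523 i$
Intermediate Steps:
$I = -12$
$s{\left(j \right)} = 24 + 6 j$
$z{\left(K \right)} = -12 + K$ ($z{\left(K \right)} = K - 12 = -12 + K$)
$\sqrt{z{\left(s{\left(-1 \right)} \right)} - 279} = \sqrt{\left(-12 + \left(24 + 6 \left(-1\right)\right)\right) - 279} = \sqrt{\left(-12 + \left(24 - 6\right)\right) - 279} = \sqrt{\left(-12 + 18\right) - 279} = \sqrt{6 - 279} = \sqrt{-273} = i \sqrt{273}$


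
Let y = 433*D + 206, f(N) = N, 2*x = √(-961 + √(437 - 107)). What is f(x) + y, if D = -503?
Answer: -217593 + I*√(961 - √330)/2 ≈ -2.1759e+5 + 15.353*I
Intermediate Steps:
x = √(-961 + √330)/2 (x = √(-961 + √(437 - 107))/2 = √(-961 + √330)/2 ≈ 15.353*I)
y = -217593 (y = 433*(-503) + 206 = -217799 + 206 = -217593)
f(x) + y = √(-961 + √330)/2 - 217593 = -217593 + √(-961 + √330)/2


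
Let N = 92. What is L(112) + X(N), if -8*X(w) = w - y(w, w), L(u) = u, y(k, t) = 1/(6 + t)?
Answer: 78793/784 ≈ 100.50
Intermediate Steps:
X(w) = -w/8 + 1/(8*(6 + w)) (X(w) = -(w - 1/(6 + w))/8 = -w/8 + 1/(8*(6 + w)))
L(112) + X(N) = 112 + (1 - 1*92*(6 + 92))/(8*(6 + 92)) = 112 + (1/8)*(1 - 1*92*98)/98 = 112 + (1/8)*(1/98)*(1 - 9016) = 112 + (1/8)*(1/98)*(-9015) = 112 - 9015/784 = 78793/784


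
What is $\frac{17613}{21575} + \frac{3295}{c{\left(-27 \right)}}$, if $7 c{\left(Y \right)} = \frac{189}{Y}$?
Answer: $- \frac{71072012}{21575} \approx -3294.2$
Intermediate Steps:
$c{\left(Y \right)} = \frac{27}{Y}$ ($c{\left(Y \right)} = \frac{189 \frac{1}{Y}}{7} = \frac{27}{Y}$)
$\frac{17613}{21575} + \frac{3295}{c{\left(-27 \right)}} = \frac{17613}{21575} + \frac{3295}{27 \frac{1}{-27}} = 17613 \cdot \frac{1}{21575} + \frac{3295}{27 \left(- \frac{1}{27}\right)} = \frac{17613}{21575} + \frac{3295}{-1} = \frac{17613}{21575} + 3295 \left(-1\right) = \frac{17613}{21575} - 3295 = - \frac{71072012}{21575}$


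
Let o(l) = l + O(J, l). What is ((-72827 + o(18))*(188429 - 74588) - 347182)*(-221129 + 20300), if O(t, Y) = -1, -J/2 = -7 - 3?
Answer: 1664693750914968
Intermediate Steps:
J = 20 (J = -2*(-7 - 3) = -2*(-10) = 20)
o(l) = -1 + l (o(l) = l - 1 = -1 + l)
((-72827 + o(18))*(188429 - 74588) - 347182)*(-221129 + 20300) = ((-72827 + (-1 + 18))*(188429 - 74588) - 347182)*(-221129 + 20300) = ((-72827 + 17)*113841 - 347182)*(-200829) = (-72810*113841 - 347182)*(-200829) = (-8288763210 - 347182)*(-200829) = -8289110392*(-200829) = 1664693750914968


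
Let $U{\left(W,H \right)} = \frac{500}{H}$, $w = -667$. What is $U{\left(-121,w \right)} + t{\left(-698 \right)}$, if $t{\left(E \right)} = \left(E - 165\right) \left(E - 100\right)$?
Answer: $\frac{459345058}{667} \approx 6.8867 \cdot 10^{5}$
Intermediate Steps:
$t{\left(E \right)} = \left(-165 + E\right) \left(-100 + E\right)$
$U{\left(-121,w \right)} + t{\left(-698 \right)} = \frac{500}{-667} + \left(16500 + \left(-698\right)^{2} - -184970\right) = 500 \left(- \frac{1}{667}\right) + \left(16500 + 487204 + 184970\right) = - \frac{500}{667} + 688674 = \frac{459345058}{667}$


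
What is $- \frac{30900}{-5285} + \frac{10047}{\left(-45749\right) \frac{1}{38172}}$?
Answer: $- \frac{405091657968}{48356693} \approx -8377.2$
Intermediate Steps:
$- \frac{30900}{-5285} + \frac{10047}{\left(-45749\right) \frac{1}{38172}} = \left(-30900\right) \left(- \frac{1}{5285}\right) + \frac{10047}{\left(-45749\right) \frac{1}{38172}} = \frac{6180}{1057} + \frac{10047}{- \frac{45749}{38172}} = \frac{6180}{1057} + 10047 \left(- \frac{38172}{45749}\right) = \frac{6180}{1057} - \frac{383514084}{45749} = - \frac{405091657968}{48356693}$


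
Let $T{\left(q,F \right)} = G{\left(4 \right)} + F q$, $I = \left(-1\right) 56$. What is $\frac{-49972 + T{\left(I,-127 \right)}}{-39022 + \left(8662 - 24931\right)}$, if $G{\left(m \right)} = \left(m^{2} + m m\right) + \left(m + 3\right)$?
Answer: $\frac{42821}{55291} \approx 0.77447$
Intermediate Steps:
$G{\left(m \right)} = 3 + m + 2 m^{2}$ ($G{\left(m \right)} = \left(m^{2} + m^{2}\right) + \left(3 + m\right) = 2 m^{2} + \left(3 + m\right) = 3 + m + 2 m^{2}$)
$I = -56$
$T{\left(q,F \right)} = 39 + F q$ ($T{\left(q,F \right)} = \left(3 + 4 + 2 \cdot 4^{2}\right) + F q = \left(3 + 4 + 2 \cdot 16\right) + F q = \left(3 + 4 + 32\right) + F q = 39 + F q$)
$\frac{-49972 + T{\left(I,-127 \right)}}{-39022 + \left(8662 - 24931\right)} = \frac{-49972 + \left(39 - -7112\right)}{-39022 + \left(8662 - 24931\right)} = \frac{-49972 + \left(39 + 7112\right)}{-39022 + \left(8662 - 24931\right)} = \frac{-49972 + 7151}{-39022 - 16269} = - \frac{42821}{-55291} = \left(-42821\right) \left(- \frac{1}{55291}\right) = \frac{42821}{55291}$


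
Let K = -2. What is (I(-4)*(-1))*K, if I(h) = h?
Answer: -8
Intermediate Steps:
(I(-4)*(-1))*K = -4*(-1)*(-2) = 4*(-2) = -8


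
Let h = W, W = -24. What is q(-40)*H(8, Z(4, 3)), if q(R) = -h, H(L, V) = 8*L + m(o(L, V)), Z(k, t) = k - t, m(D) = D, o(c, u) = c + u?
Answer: 1752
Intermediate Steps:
h = -24
H(L, V) = V + 9*L (H(L, V) = 8*L + (L + V) = V + 9*L)
q(R) = 24 (q(R) = -1*(-24) = 24)
q(-40)*H(8, Z(4, 3)) = 24*((4 - 1*3) + 9*8) = 24*((4 - 3) + 72) = 24*(1 + 72) = 24*73 = 1752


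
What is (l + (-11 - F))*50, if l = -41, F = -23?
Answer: -1450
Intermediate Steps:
(l + (-11 - F))*50 = (-41 + (-11 - 1*(-23)))*50 = (-41 + (-11 + 23))*50 = (-41 + 12)*50 = -29*50 = -1450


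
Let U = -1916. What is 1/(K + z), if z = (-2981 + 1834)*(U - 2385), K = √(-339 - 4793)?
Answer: 4933247/24336925968141 - 2*I*√1283/24336925968141 ≈ 2.0271e-7 - 2.9436e-12*I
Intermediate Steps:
K = 2*I*√1283 (K = √(-5132) = 2*I*√1283 ≈ 71.638*I)
z = 4933247 (z = (-2981 + 1834)*(-1916 - 2385) = -1147*(-4301) = 4933247)
1/(K + z) = 1/(2*I*√1283 + 4933247) = 1/(4933247 + 2*I*√1283)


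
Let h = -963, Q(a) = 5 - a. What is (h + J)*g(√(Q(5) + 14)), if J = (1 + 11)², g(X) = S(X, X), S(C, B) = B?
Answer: -819*√14 ≈ -3064.4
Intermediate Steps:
g(X) = X
J = 144 (J = 12² = 144)
(h + J)*g(√(Q(5) + 14)) = (-963 + 144)*√((5 - 1*5) + 14) = -819*√((5 - 5) + 14) = -819*√(0 + 14) = -819*√14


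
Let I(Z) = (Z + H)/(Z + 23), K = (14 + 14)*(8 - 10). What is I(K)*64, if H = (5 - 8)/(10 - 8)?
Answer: 3680/33 ≈ 111.52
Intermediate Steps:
H = -3/2 ≈ -1.5000
K = -56 (K = 28*(-2) = -56)
I(Z) = (-3/2 + Z)/(23 + Z) (I(Z) = (Z - 3/2)/(Z + 23) = (-3/2 + Z)/(23 + Z))
I(K)*64 = ((-3/2 - 56)/(23 - 56))*64 = (-115/2/(-33))*64 = -1/33*(-115/2)*64 = (115/66)*64 = 3680/33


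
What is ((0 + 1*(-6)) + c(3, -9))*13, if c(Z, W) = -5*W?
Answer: 507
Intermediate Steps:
((0 + 1*(-6)) + c(3, -9))*13 = ((0 + 1*(-6)) - 5*(-9))*13 = ((0 - 6) + 45)*13 = (-6 + 45)*13 = 39*13 = 507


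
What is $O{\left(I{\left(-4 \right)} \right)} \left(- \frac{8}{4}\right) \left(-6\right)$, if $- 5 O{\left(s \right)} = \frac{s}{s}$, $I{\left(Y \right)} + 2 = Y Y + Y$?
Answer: $- \frac{12}{5} \approx -2.4$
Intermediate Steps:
$I{\left(Y \right)} = -2 + Y + Y^{2}$ ($I{\left(Y \right)} = -2 + \left(Y Y + Y\right) = -2 + \left(Y^{2} + Y\right) = -2 + \left(Y + Y^{2}\right) = -2 + Y + Y^{2}$)
$O{\left(s \right)} = - \frac{1}{5}$ ($O{\left(s \right)} = - \frac{s \frac{1}{s}}{5} = \left(- \frac{1}{5}\right) 1 = - \frac{1}{5}$)
$O{\left(I{\left(-4 \right)} \right)} \left(- \frac{8}{4}\right) \left(-6\right) = - \frac{\left(-8\right) \frac{1}{4}}{5} \left(-6\right) = \left(- \frac{1}{5}\right) \left(-2\right) \left(-6\right) = \frac{2}{5} \left(-6\right) = - \frac{12}{5}$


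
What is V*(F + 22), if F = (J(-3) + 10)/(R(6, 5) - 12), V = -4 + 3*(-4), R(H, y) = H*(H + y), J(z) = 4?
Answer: -9616/27 ≈ -356.15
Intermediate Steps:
V = -16 (V = -4 - 12 = -16)
F = 7/27 (F = (4 + 10)/(6*(6 + 5) - 12) = 14/(6*11 - 12) = 14/(66 - 12) = 14/54 = 14*(1/54) = 7/27 ≈ 0.25926)
V*(F + 22) = -16*(7/27 + 22) = -16*601/27 = -9616/27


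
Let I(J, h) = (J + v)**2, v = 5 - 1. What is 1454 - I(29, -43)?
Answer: 365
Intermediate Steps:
v = 4
I(J, h) = (4 + J)**2 (I(J, h) = (J + 4)**2 = (4 + J)**2)
1454 - I(29, -43) = 1454 - (4 + 29)**2 = 1454 - 1*33**2 = 1454 - 1*1089 = 1454 - 1089 = 365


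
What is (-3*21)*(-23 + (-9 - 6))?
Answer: 2394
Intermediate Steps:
(-3*21)*(-23 + (-9 - 6)) = -63*(-23 - 15) = -63*(-38) = 2394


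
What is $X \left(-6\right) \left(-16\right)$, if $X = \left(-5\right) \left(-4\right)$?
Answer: $1920$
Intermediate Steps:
$X = 20$
$X \left(-6\right) \left(-16\right) = 20 \left(-6\right) \left(-16\right) = \left(-120\right) \left(-16\right) = 1920$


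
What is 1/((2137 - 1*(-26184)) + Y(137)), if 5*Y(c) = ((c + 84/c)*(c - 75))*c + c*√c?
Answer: 6552455/1717384089728 - 685*√137/1717384089728 ≈ 3.8107e-6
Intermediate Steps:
Y(c) = c^(3/2)/5 + c*(-75 + c)*(c + 84/c)/5 (Y(c) = (((c + 84/c)*(c - 75))*c + c*√c)/5 = (((c + 84/c)*(-75 + c))*c + c^(3/2))/5 = (((-75 + c)*(c + 84/c))*c + c^(3/2))/5 = (c*(-75 + c)*(c + 84/c) + c^(3/2))/5 = (c^(3/2) + c*(-75 + c)*(c + 84/c))/5 = c^(3/2)/5 + c*(-75 + c)*(c + 84/c)/5)
1/((2137 - 1*(-26184)) + Y(137)) = 1/((2137 - 1*(-26184)) + (-1260 - 15*137² + (⅕)*137³ + 137^(3/2)/5 + (84/5)*137)) = 1/((2137 + 26184) + (-1260 - 15*18769 + (⅕)*2571353 + (137*√137)/5 + 11508/5)) = 1/(28321 + (-1260 - 281535 + 2571353/5 + 137*√137/5 + 11508/5)) = 1/(28321 + (1168886/5 + 137*√137/5)) = 1/(1310491/5 + 137*√137/5)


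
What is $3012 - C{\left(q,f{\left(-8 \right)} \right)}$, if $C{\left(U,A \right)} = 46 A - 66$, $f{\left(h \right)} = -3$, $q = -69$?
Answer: $3216$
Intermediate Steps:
$C{\left(U,A \right)} = -66 + 46 A$
$3012 - C{\left(q,f{\left(-8 \right)} \right)} = 3012 - \left(-66 + 46 \left(-3\right)\right) = 3012 - \left(-66 - 138\right) = 3012 - -204 = 3012 + 204 = 3216$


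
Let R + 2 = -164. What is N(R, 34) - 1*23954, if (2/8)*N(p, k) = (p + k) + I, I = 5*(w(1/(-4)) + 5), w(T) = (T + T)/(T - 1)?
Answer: -24374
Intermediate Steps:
R = -166 (R = -2 - 164 = -166)
w(T) = 2*T/(-1 + T) (w(T) = (2*T)/(-1 + T) = 2*T/(-1 + T))
I = 27 (I = 5*(2/(-4*(-1 + 1/(-4))) + 5) = 5*(2*(-¼)/(-1 - ¼) + 5) = 5*(2*(-¼)/(-5/4) + 5) = 5*(2*(-¼)*(-⅘) + 5) = 5*(⅖ + 5) = 5*(27/5) = 27)
N(p, k) = 108 + 4*k + 4*p (N(p, k) = 4*((p + k) + 27) = 4*((k + p) + 27) = 4*(27 + k + p) = 108 + 4*k + 4*p)
N(R, 34) - 1*23954 = (108 + 4*34 + 4*(-166)) - 1*23954 = (108 + 136 - 664) - 23954 = -420 - 23954 = -24374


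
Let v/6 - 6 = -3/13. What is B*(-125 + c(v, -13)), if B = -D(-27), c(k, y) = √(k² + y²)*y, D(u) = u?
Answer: -3375 - 27*√231061 ≈ -16354.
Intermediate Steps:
v = 450/13 (v = 36 + 6*(-3/13) = 36 - 18/13 = 450/13 ≈ 34.615)
c(k, y) = y*√(k² + y²)
B = 27 (B = -1*(-27) = 27)
B*(-125 + c(v, -13)) = 27*(-125 - 13*√((450/13)² + (-13)²)) = 27*(-125 - 13*√(202500/169 + 169)) = 27*(-125 - √231061) = -3375 - 27*√231061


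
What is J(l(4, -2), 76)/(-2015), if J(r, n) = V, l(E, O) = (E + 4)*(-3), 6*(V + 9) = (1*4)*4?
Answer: 19/6045 ≈ 0.0031431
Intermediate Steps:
V = -19/3 (V = -9 + ((1*4)*4)/6 = -9 + (4*4)/6 = -9 + (1/6)*16 = -9 + 8/3 = -19/3 ≈ -6.3333)
l(E, O) = -12 - 3*E (l(E, O) = (4 + E)*(-3) = -12 - 3*E)
J(r, n) = -19/3
J(l(4, -2), 76)/(-2015) = -19/3/(-2015) = -19/3*(-1/2015) = 19/6045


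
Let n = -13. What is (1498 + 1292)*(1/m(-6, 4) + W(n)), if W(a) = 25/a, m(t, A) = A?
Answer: -121365/26 ≈ -4667.9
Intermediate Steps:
(1498 + 1292)*(1/m(-6, 4) + W(n)) = (1498 + 1292)*(1/4 + 25/(-13)) = 2790*(¼ + 25*(-1/13)) = 2790*(¼ - 25/13) = 2790*(-87/52) = -121365/26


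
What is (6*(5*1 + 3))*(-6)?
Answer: -288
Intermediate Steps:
(6*(5*1 + 3))*(-6) = (6*(5 + 3))*(-6) = (6*8)*(-6) = 48*(-6) = -288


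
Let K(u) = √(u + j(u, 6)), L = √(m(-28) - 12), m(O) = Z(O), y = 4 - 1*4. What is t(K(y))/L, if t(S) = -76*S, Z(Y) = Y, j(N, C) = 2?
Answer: 38*I*√5/5 ≈ 16.994*I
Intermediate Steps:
y = 0 (y = 4 - 4 = 0)
m(O) = O
L = 2*I*√10 (L = √(-28 - 12) = √(-40) = 2*I*√10 ≈ 6.3246*I)
K(u) = √(2 + u) (K(u) = √(u + 2) = √(2 + u))
t(K(y))/L = (-76*√(2 + 0))/((2*I*√10)) = (-76*√2)*(-I*√10/20) = 38*I*√5/5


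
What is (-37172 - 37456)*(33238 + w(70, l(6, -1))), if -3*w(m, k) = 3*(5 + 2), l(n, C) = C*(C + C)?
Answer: -2479963068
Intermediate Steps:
l(n, C) = 2*C² (l(n, C) = C*(2*C) = 2*C²)
w(m, k) = -7 (w(m, k) = -(5 + 2) = -7)
(-37172 - 37456)*(33238 + w(70, l(6, -1))) = (-37172 - 37456)*(33238 - 7) = -74628*33231 = -2479963068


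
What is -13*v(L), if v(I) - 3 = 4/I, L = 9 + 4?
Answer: -43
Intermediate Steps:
L = 13
v(I) = 3 + 4/I
-13*v(L) = -13*(3 + 4/13) = -13*43/13 = -43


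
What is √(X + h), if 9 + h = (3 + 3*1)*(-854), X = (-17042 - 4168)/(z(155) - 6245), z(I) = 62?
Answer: I*√2420997847/687 ≈ 71.621*I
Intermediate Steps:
X = 7070/2061 (X = (-17042 - 4168)/(62 - 6245) = -21210/(-6183) = -21210*(-1/6183) = 7070/2061 ≈ 3.4304)
h = -5133 (h = -9 + (3 + 3*1)*(-854) = -9 + (3 + 3)*(-854) = -9 + 6*(-854) = -9 - 5124 = -5133)
√(X + h) = √(7070/2061 - 5133) = √(-10572043/2061) = I*√2420997847/687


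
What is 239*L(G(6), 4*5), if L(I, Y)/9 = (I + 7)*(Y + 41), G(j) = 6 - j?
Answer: 918477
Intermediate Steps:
L(I, Y) = 9*(7 + I)*(41 + Y) (L(I, Y) = 9*((I + 7)*(Y + 41)) = 9*((7 + I)*(41 + Y)) = 9*(7 + I)*(41 + Y))
239*L(G(6), 4*5) = 239*(2583 + 63*(4*5) + 369*(6 - 1*6) + 9*(6 - 1*6)*(4*5)) = 239*(2583 + 63*20 + 369*(6 - 6) + 9*(6 - 6)*20) = 239*(2583 + 1260 + 369*0 + 9*0*20) = 239*(2583 + 1260 + 0 + 0) = 239*3843 = 918477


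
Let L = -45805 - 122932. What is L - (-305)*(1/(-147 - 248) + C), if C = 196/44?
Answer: -145452469/869 ≈ -1.6738e+5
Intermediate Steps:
C = 49/11 (C = 196*(1/44) = 49/11 ≈ 4.4545)
L = -168737
L - (-305)*(1/(-147 - 248) + C) = -168737 - (-305)*(1/(-147 - 248) + 49/11) = -168737 - (-305)*(1/(-395) + 49/11) = -168737 - (-305)*(-1/395 + 49/11) = -168737 - (-305)*19344/4345 = -168737 - 1*(-1179984/869) = -168737 + 1179984/869 = -145452469/869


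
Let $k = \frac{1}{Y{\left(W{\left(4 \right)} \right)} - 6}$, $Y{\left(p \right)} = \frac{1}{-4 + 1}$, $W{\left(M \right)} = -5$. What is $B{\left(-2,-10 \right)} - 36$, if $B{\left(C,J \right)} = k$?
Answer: $- \frac{687}{19} \approx -36.158$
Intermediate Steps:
$Y{\left(p \right)} = - \frac{1}{3}$ ($Y{\left(p \right)} = \frac{1}{-3} = - \frac{1}{3}$)
$k = - \frac{3}{19}$ ($k = \frac{1}{- \frac{1}{3} - 6} = \frac{1}{- \frac{19}{3}} = - \frac{3}{19} \approx -0.15789$)
$B{\left(C,J \right)} = - \frac{3}{19}$
$B{\left(-2,-10 \right)} - 36 = - \frac{3}{19} - 36 = - \frac{687}{19}$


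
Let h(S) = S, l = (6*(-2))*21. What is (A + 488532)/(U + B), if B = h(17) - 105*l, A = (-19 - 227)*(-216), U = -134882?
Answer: -180556/36135 ≈ -4.9967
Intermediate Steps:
A = 53136 (A = -246*(-216) = 53136)
l = -252 (l = -12*21 = -252)
B = 26477 (B = 17 - 105*(-252) = 17 + 26460 = 26477)
(A + 488532)/(U + B) = (53136 + 488532)/(-134882 + 26477) = 541668/(-108405) = 541668*(-1/108405) = -180556/36135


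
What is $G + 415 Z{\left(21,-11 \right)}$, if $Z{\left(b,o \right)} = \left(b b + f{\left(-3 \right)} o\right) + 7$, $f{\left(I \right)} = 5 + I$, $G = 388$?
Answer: $177178$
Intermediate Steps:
$Z{\left(b,o \right)} = 7 + b^{2} + 2 o$ ($Z{\left(b,o \right)} = \left(b b + \left(5 - 3\right) o\right) + 7 = \left(b^{2} + 2 o\right) + 7 = 7 + b^{2} + 2 o$)
$G + 415 Z{\left(21,-11 \right)} = 388 + 415 \left(7 + 21^{2} + 2 \left(-11\right)\right) = 388 + 415 \left(7 + 441 - 22\right) = 388 + 415 \cdot 426 = 388 + 176790 = 177178$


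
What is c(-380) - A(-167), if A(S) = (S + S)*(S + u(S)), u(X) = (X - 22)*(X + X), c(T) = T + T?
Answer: 21027546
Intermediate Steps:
c(T) = 2*T
u(X) = 2*X*(-22 + X) (u(X) = (-22 + X)*(2*X) = 2*X*(-22 + X))
A(S) = 2*S*(S + 2*S*(-22 + S)) (A(S) = (S + S)*(S + 2*S*(-22 + S)) = (2*S)*(S + 2*S*(-22 + S)) = 2*S*(S + 2*S*(-22 + S)))
c(-380) - A(-167) = 2*(-380) - (-167)²*(-86 + 4*(-167)) = -760 - 27889*(-86 - 668) = -760 - 27889*(-754) = -760 - 1*(-21028306) = -760 + 21028306 = 21027546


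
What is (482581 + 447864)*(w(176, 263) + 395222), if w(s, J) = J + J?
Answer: 368221747860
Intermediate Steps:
w(s, J) = 2*J
(482581 + 447864)*(w(176, 263) + 395222) = (482581 + 447864)*(2*263 + 395222) = 930445*(526 + 395222) = 930445*395748 = 368221747860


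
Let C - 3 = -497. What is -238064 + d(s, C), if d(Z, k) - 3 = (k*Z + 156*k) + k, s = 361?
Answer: -493953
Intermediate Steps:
C = -494 (C = 3 - 497 = -494)
d(Z, k) = 3 + 157*k + Z*k (d(Z, k) = 3 + ((k*Z + 156*k) + k) = 3 + ((Z*k + 156*k) + k) = 3 + ((156*k + Z*k) + k) = 3 + (157*k + Z*k) = 3 + 157*k + Z*k)
-238064 + d(s, C) = -238064 + (3 + 157*(-494) + 361*(-494)) = -238064 + (3 - 77558 - 178334) = -238064 - 255889 = -493953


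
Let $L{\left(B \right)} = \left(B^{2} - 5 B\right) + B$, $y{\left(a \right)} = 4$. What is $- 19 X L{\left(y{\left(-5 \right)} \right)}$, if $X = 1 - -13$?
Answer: $0$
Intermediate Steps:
$L{\left(B \right)} = B^{2} - 4 B$
$X = 14$ ($X = 1 + 13 = 14$)
$- 19 X L{\left(y{\left(-5 \right)} \right)} = \left(-19\right) 14 \cdot 4 \left(-4 + 4\right) = - 266 \cdot 4 \cdot 0 = \left(-266\right) 0 = 0$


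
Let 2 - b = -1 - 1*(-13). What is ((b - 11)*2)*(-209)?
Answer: 8778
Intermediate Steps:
b = -10 (b = 2 - (-1 - 1*(-13)) = 2 - (-1 + 13) = 2 - 1*12 = 2 - 12 = -10)
((b - 11)*2)*(-209) = ((-10 - 11)*2)*(-209) = -21*2*(-209) = -42*(-209) = 8778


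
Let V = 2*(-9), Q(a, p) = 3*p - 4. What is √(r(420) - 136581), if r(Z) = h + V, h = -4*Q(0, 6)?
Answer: I*√136655 ≈ 369.67*I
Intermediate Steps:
Q(a, p) = -4 + 3*p
V = -18
h = -56 (h = -4*(-4 + 3*6) = -4*(-4 + 18) = -4*14 = -56)
r(Z) = -74 (r(Z) = -56 - 18 = -74)
√(r(420) - 136581) = √(-74 - 136581) = √(-136655) = I*√136655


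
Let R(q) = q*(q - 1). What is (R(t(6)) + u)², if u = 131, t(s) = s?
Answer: 25921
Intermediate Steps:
R(q) = q*(-1 + q)
(R(t(6)) + u)² = (6*(-1 + 6) + 131)² = (6*5 + 131)² = (30 + 131)² = 161² = 25921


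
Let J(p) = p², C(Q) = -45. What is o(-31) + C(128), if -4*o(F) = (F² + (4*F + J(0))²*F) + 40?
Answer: 475475/4 ≈ 1.1887e+5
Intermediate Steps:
o(F) = -10 - 4*F³ - F²/4 (o(F) = -((F² + (4*F + 0²)²*F) + 40)/4 = -((F² + (4*F + 0)²*F) + 40)/4 = -((F² + (4*F)²*F) + 40)/4 = -((F² + (16*F²)*F) + 40)/4 = -((F² + 16*F³) + 40)/4 = -(40 + F² + 16*F³)/4 = -10 - 4*F³ - F²/4)
o(-31) + C(128) = (-10 - 4*(-31)³ - ¼*(-31)²) - 45 = (-10 - 4*(-29791) - ¼*961) - 45 = (-10 + 119164 - 961/4) - 45 = 475655/4 - 45 = 475475/4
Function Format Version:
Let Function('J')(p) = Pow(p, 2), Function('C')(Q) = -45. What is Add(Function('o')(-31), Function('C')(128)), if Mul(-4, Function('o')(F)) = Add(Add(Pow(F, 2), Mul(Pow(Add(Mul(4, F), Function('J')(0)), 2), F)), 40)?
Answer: Rational(475475, 4) ≈ 1.1887e+5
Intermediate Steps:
Function('o')(F) = Add(-10, Mul(-4, Pow(F, 3)), Mul(Rational(-1, 4), Pow(F, 2))) (Function('o')(F) = Mul(Rational(-1, 4), Add(Add(Pow(F, 2), Mul(Pow(Add(Mul(4, F), Pow(0, 2)), 2), F)), 40)) = Mul(Rational(-1, 4), Add(Add(Pow(F, 2), Mul(Pow(Add(Mul(4, F), 0), 2), F)), 40)) = Mul(Rational(-1, 4), Add(Add(Pow(F, 2), Mul(Pow(Mul(4, F), 2), F)), 40)) = Mul(Rational(-1, 4), Add(Add(Pow(F, 2), Mul(Mul(16, Pow(F, 2)), F)), 40)) = Mul(Rational(-1, 4), Add(Add(Pow(F, 2), Mul(16, Pow(F, 3))), 40)) = Mul(Rational(-1, 4), Add(40, Pow(F, 2), Mul(16, Pow(F, 3)))) = Add(-10, Mul(-4, Pow(F, 3)), Mul(Rational(-1, 4), Pow(F, 2))))
Add(Function('o')(-31), Function('C')(128)) = Add(Add(-10, Mul(-4, Pow(-31, 3)), Mul(Rational(-1, 4), Pow(-31, 2))), -45) = Add(Add(-10, Mul(-4, -29791), Mul(Rational(-1, 4), 961)), -45) = Add(Add(-10, 119164, Rational(-961, 4)), -45) = Add(Rational(475655, 4), -45) = Rational(475475, 4)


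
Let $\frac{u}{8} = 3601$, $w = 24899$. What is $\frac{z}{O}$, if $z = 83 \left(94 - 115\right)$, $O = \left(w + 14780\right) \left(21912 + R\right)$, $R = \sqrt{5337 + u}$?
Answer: $- \frac{38192616}{19049951346721} + \frac{1743 \sqrt{34145}}{19049951346721} \approx -1.988 \cdot 10^{-6}$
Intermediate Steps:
$u = 28808$ ($u = 8 \cdot 3601 = 28808$)
$R = \sqrt{34145}$ ($R = \sqrt{5337 + 28808} = \sqrt{34145} \approx 184.78$)
$O = 869446248 + 39679 \sqrt{34145}$ ($O = \left(24899 + 14780\right) \left(21912 + \sqrt{34145}\right) = 39679 \left(21912 + \sqrt{34145}\right) = 869446248 + 39679 \sqrt{34145} \approx 8.7678 \cdot 10^{8}$)
$z = -1743$ ($z = 83 \left(-21\right) = -1743$)
$\frac{z}{O} = - \frac{1743}{869446248 + 39679 \sqrt{34145}}$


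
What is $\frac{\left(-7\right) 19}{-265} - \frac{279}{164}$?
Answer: $- \frac{52123}{43460} \approx -1.1993$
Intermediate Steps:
$\frac{\left(-7\right) 19}{-265} - \frac{279}{164} = \left(-133\right) \left(- \frac{1}{265}\right) - \frac{279}{164} = \frac{133}{265} - \frac{279}{164} = - \frac{52123}{43460}$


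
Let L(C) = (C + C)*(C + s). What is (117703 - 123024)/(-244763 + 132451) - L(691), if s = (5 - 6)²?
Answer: -107408902007/112312 ≈ -9.5634e+5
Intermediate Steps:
s = 1 (s = (-1)² = 1)
L(C) = 2*C*(1 + C) (L(C) = (C + C)*(C + 1) = (2*C)*(1 + C) = 2*C*(1 + C))
(117703 - 123024)/(-244763 + 132451) - L(691) = (117703 - 123024)/(-244763 + 132451) - 2*691*(1 + 691) = -5321/(-112312) - 2*691*692 = -5321*(-1/112312) - 1*956344 = 5321/112312 - 956344 = -107408902007/112312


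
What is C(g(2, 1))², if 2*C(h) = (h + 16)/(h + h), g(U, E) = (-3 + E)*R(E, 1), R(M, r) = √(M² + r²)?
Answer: (8 - √2)²/32 ≈ 1.3554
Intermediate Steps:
g(U, E) = √(1 + E²)*(-3 + E) (g(U, E) = (-3 + E)*√(E² + 1²) = (-3 + E)*√(E² + 1) = (-3 + E)*√(1 + E²) = √(1 + E²)*(-3 + E))
C(h) = (16 + h)/(4*h) (C(h) = ((h + 16)/(h + h))/2 = ((16 + h)/((2*h)))/2 = ((16 + h)*(1/(2*h)))/2 = ((16 + h)/(2*h))/2 = (16 + h)/(4*h))
C(g(2, 1))² = ((16 + √(1 + 1²)*(-3 + 1))/(4*((√(1 + 1²)*(-3 + 1)))))² = ((16 + √(1 + 1)*(-2))/(4*((√(1 + 1)*(-2)))))² = ((16 + √2*(-2))/(4*((√2*(-2)))))² = ((16 - 2*√2)/(4*((-2*√2))))² = ((-√2/4)*(16 - 2*√2)/4)² = (-√2*(16 - 2*√2)/16)² = (16 - 2*√2)²/128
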